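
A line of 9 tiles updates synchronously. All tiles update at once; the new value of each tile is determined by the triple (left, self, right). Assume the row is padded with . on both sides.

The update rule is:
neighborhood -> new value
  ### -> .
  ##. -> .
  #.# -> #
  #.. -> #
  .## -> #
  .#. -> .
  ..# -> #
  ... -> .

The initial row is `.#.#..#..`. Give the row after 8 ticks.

#.#.##.#.
.#.##.#.#
#.##.#.#.
.##.#.#.#
##.#.#.#.
#.#.#.#.#
.#.#.#.#.
#.#.#.#.#

#.#.#.#.#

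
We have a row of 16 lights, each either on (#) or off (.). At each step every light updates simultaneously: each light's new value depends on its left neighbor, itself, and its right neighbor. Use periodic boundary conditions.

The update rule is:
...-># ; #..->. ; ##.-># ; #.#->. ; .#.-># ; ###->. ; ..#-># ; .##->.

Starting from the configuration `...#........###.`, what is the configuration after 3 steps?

step 1: ####.#######..#.
step 2: ...#.......#.##.
step 3: ####.#######..#.

####.#######..#.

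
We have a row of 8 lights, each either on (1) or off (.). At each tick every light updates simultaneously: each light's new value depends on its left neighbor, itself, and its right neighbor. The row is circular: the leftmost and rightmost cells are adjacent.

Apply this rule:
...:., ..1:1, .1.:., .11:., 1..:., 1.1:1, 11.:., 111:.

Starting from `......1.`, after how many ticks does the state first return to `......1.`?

8

.....1..
....1...
...1....
..1.....
.1......
1.......
.......1
......1.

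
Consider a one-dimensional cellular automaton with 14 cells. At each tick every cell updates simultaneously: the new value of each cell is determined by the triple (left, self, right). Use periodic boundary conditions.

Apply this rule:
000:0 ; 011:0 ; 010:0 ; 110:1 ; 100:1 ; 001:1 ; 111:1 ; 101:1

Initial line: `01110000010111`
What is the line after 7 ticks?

10101110111010

10111000101011
11011101010101
11101110101010
01110111010101
10111011101010
01011101110101
10101110111010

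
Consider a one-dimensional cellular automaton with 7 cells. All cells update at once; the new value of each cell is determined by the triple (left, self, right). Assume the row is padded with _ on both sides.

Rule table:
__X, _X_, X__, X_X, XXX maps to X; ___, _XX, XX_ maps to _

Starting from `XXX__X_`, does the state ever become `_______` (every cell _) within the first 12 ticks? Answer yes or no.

no

_X_XXXX
XXX_XX_
_X_X__X
XXXXXXX
_XXXXX_
X_XXX_X
XX_X_XX
__XXX__
_X_X_X_
XXXXXXX  (repeats tick 4; period 6)
tick 12: X_XXX_X
tick 12 is X_XXX_X, still not uniform _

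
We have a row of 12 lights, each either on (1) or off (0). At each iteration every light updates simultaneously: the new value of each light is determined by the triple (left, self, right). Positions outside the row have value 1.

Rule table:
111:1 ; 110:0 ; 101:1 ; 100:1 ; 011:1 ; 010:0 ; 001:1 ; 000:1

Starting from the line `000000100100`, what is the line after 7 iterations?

111111011011
111110110111
111101101111
111011011111
110110111111
101101111111
011011111111

011011111111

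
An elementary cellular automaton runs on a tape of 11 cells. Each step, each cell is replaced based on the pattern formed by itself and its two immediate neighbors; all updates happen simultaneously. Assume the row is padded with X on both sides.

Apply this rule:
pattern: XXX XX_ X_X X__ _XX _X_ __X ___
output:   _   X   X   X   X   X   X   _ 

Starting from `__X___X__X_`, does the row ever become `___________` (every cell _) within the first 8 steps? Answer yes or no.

no

step 1: XXXX_XXXXXX
step 2: ___XXX_____
step 3: X_XX_XX___X
step 4: XXXXXXXX_XX
step 5: _______XXX_
step 6: X_____XX_XX
step 7: XX___XXXXX_
step 8: _XX_XX___XX
step 8 is _XX_XX___XX, still not uniform _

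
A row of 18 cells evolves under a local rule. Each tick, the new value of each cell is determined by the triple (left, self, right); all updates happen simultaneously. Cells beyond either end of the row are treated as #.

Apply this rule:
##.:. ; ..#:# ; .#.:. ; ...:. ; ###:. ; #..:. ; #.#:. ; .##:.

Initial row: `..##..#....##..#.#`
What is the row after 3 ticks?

.#...#....#...#...
....#....#...#...#
...#....#...#...#.

...#....#...#...#.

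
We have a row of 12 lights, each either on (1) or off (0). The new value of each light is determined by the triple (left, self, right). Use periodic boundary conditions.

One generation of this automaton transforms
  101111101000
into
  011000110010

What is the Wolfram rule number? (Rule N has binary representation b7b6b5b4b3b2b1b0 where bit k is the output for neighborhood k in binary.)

105

position 3: 111 → 0  (bit 7 = 0)
position 6: 110 → 1  (bit 6 = 1)
position 1: 101 → 1  (bit 5 = 1)
position 9: 100 → 0  (bit 4 = 0)
position 2: 011 → 1  (bit 3 = 1)
position 0: 010 → 0  (bit 2 = 0)
position 11: 001 → 0  (bit 1 = 0)
position 10: 000 → 1  (bit 0 = 1)
bits b7..b0 = 01101001 = 105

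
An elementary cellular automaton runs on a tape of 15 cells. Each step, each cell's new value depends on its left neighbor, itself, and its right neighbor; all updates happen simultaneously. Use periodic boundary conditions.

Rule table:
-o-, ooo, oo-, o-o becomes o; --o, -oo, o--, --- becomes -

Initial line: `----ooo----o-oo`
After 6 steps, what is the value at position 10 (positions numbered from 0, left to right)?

-----oo----oo-o
------o-----ooo
------o------oo
------o-------o
------o-------o  (fixed point — unchanged through step 6)
position 10 holds -

-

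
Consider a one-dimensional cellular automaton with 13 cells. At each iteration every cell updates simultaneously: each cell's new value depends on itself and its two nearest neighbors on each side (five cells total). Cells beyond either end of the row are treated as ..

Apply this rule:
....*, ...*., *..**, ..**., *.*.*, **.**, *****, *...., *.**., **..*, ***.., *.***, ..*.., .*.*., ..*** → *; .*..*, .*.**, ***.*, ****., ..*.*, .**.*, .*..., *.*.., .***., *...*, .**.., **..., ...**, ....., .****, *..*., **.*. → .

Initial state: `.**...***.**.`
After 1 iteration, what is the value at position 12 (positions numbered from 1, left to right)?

.

.*....*..**..
position 12 holds .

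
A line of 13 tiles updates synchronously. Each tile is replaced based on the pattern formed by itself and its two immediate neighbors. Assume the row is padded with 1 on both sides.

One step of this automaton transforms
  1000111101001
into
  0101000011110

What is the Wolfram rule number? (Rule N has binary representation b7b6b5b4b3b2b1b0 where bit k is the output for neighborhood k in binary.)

position 5: 111 → 0  (bit 7 = 0)
position 0: 110 → 0  (bit 6 = 0)
position 8: 101 → 1  (bit 5 = 1)
position 1: 100 → 1  (bit 4 = 1)
position 4: 011 → 0  (bit 3 = 0)
position 9: 010 → 1  (bit 2 = 1)
position 3: 001 → 1  (bit 1 = 1)
position 2: 000 → 0  (bit 0 = 0)
bits b7..b0 = 00110110 = 54

54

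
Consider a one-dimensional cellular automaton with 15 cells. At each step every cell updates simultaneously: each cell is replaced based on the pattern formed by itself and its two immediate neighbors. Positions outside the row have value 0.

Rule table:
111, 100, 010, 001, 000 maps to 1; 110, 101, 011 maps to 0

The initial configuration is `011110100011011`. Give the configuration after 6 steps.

111110111011101

step 1: 101100111100000
step 2: 100011011011111
step 3: 111100000001110
step 4: 011011111110101
step 5: 100001111100101
step 6: 111110111011101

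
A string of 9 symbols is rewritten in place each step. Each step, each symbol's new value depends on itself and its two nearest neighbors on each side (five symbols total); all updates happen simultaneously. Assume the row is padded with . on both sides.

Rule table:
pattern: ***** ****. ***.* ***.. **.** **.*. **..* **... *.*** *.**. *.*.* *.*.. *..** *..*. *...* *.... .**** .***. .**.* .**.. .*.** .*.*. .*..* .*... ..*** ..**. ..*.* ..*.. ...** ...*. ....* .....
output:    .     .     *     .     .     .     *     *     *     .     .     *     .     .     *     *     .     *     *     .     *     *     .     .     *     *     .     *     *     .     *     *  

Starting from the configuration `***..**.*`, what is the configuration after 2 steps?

**..*.*.*

**.*.**.*
**..*.*.*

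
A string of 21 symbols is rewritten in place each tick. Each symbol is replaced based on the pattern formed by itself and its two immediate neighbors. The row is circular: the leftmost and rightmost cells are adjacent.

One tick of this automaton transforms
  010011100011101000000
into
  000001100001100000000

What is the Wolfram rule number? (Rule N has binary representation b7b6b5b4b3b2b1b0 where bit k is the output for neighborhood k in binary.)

192

position 5: 111 → 1  (bit 7 = 1)
position 6: 110 → 1  (bit 6 = 1)
position 13: 101 → 0  (bit 5 = 0)
position 2: 100 → 0  (bit 4 = 0)
position 4: 011 → 0  (bit 3 = 0)
position 1: 010 → 0  (bit 2 = 0)
position 0: 001 → 0  (bit 1 = 0)
position 8: 000 → 0  (bit 0 = 0)
bits b7..b0 = 11000000 = 192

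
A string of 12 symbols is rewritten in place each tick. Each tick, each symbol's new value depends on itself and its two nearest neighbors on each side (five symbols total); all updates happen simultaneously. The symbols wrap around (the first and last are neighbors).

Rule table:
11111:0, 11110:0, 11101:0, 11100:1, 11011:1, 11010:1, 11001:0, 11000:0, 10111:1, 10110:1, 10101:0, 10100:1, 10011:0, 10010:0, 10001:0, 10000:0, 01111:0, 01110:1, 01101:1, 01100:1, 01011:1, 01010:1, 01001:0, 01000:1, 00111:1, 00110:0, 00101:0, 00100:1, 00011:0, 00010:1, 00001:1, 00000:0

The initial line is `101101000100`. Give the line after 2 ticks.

tick 1: 011111101100
tick 2: 010000011100

010000011100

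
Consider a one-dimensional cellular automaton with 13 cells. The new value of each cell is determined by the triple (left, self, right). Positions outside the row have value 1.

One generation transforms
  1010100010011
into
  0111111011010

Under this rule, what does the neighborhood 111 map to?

0

At position 12 the neighborhood is 111; the next row has 0 there.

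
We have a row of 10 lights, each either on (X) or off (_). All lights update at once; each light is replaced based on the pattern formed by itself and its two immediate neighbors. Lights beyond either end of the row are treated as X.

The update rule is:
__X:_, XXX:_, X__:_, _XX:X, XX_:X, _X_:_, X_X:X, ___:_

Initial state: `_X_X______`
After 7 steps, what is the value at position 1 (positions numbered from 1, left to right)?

X

X_X_______
XX________
_X________
X_________
X_________  (fixed point — unchanged through step 7)
position 1 holds X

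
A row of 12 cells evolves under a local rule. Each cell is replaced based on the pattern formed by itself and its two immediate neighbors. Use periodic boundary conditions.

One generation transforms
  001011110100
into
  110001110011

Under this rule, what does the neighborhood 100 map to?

1

At position 10 the neighborhood is 100; the next row has 1 there.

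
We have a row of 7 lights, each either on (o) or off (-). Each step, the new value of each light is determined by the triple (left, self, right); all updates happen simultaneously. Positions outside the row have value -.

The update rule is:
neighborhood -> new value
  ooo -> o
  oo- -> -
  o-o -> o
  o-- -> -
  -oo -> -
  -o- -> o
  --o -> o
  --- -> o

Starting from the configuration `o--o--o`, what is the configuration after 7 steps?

step 1: o-oo-oo
step 2: oo--o--
step 3: ---oo-o
step 4: ooo--oo
step 5: -o--o--
step 6: oo-oo-o
step 7: --o--oo

--o--oo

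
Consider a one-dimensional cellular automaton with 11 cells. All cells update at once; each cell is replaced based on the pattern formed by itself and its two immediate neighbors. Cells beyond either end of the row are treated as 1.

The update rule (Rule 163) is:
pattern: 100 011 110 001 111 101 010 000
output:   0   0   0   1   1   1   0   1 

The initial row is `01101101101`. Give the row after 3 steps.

01001001010

10010010010
00100100101
01001001010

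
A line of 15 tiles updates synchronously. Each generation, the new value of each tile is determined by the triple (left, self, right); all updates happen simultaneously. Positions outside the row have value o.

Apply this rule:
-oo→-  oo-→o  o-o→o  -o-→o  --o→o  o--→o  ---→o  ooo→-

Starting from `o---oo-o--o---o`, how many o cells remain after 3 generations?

12

oooo-ooooooooo-
---oo--------oo
ooo-ooooooooo--
count of o: 12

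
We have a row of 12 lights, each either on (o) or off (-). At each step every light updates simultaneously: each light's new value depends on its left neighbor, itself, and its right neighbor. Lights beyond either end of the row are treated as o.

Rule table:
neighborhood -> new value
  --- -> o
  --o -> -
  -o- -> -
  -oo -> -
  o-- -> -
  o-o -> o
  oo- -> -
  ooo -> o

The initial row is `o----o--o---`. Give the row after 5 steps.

--oo------o-
-----oooo--o
-ooo--oo----
o-o------oo-
-o--oooo---o

-o--oooo---o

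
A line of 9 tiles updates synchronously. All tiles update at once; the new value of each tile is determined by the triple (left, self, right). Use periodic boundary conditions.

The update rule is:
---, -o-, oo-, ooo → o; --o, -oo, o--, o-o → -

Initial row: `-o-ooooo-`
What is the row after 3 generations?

-o-o--oo-

generation 1: -o--oooo-
generation 2: -o---ooo-
generation 3: -o-o--oo-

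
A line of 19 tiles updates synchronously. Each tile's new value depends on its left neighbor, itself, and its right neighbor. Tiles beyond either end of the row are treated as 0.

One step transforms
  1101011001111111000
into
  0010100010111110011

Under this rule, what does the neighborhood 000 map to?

1

At position 17 the neighborhood is 000; the next row has 1 there.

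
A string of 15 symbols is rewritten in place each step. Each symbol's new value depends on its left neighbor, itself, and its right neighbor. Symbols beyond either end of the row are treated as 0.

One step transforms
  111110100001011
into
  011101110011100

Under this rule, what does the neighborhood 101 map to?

At position 5 the neighborhood is 101; the next row has 1 there.

1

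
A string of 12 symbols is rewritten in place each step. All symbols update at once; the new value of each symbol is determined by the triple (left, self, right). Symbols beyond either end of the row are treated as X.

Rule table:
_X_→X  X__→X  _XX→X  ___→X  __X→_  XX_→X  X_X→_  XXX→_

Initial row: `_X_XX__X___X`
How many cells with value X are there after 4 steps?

6

_X_XXX_XXX_X
_X_X_X_X_X_X
_X_X_X_X_X_X  (fixed point — unchanged through step 4)
count of X: 6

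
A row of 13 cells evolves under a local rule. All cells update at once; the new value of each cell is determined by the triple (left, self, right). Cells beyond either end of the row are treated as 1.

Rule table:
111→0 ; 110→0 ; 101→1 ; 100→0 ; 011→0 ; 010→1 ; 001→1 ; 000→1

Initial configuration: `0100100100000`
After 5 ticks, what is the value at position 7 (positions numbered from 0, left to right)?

1101101101111
0010010010000
0110110110111
1001001001000
0011011011011
position 7 holds 0

0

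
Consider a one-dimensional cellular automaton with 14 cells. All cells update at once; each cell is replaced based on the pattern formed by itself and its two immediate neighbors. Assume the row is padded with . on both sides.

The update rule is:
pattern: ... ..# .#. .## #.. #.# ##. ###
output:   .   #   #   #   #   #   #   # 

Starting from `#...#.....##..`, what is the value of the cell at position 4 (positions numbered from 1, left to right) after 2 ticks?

##.###...####.
#######.######
position 4 holds #

#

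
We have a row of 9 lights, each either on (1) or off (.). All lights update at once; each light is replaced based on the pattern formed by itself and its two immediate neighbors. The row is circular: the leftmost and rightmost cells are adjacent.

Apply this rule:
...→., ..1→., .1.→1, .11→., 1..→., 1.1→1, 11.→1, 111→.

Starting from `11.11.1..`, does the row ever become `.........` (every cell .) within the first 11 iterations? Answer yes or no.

no

.11.111..
..11..1..
...1..1..
...1..1..  (fixed point — unchanged through iteration 11)
iteration 11 is ...1..1.., still not uniform .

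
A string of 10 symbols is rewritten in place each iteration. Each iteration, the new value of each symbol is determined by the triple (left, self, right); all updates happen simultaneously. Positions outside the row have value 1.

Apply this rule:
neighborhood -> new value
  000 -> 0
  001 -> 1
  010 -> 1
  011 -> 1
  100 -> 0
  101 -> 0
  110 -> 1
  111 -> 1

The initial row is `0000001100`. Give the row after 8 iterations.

0111111101

0000011101
0000111101
0001111101
0011111101
0111111101
0111111101  (fixed point — unchanged through iteration 8)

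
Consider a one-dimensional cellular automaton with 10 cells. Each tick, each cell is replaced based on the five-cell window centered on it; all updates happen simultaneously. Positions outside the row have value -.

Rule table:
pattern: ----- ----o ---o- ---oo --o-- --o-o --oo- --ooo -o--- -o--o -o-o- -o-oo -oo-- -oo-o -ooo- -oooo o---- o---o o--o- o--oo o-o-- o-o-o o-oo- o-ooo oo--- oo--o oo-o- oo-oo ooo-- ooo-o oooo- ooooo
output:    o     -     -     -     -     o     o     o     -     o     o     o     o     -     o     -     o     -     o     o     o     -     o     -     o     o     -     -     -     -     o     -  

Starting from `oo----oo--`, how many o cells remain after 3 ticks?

oooo--oooo
o-o-ooo-o-
oo-o-o--o-
count of o: 5

5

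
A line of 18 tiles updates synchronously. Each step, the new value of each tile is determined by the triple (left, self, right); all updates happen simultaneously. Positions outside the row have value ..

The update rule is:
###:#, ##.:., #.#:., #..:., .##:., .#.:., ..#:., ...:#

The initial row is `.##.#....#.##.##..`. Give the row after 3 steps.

......##.........#
#####....#######..
.###..##..#####..#

.###..##..#####..#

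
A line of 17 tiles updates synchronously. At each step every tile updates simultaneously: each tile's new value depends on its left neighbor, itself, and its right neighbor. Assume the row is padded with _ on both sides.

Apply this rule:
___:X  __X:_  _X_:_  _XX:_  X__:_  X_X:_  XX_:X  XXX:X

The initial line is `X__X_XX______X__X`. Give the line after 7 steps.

______X_XXXX_____
XXXXX____XXX_XXXX
_XXXX_XX__XX__XXX
__XXX__X___X___XX
X__XX____X___X__X
____X_XX___X_____
XXX____X_X___XXXX

XXX____X_X___XXXX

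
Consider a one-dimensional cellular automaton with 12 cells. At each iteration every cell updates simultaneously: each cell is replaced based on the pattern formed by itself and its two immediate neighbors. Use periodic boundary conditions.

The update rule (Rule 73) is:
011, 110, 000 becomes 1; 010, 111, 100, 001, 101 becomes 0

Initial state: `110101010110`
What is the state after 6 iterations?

110000000110
110111110110
110100010110
110001000110
110100010110  (repeats iteration 3; period 2)
iteration 6: 110001000110

110001000110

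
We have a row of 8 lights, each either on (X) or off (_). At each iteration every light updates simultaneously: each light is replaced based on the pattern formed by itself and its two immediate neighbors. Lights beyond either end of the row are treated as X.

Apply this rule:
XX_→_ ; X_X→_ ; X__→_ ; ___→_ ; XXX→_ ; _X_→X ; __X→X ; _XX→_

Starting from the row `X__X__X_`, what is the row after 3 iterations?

_X_____X

__XX_XX_
_X______
_X_____X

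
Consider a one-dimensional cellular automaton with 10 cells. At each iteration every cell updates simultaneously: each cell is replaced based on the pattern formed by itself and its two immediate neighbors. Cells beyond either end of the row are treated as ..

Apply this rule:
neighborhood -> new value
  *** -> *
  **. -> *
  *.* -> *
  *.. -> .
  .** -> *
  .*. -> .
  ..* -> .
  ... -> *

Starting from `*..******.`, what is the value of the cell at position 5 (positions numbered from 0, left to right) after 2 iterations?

iteration 1: ...******.
iteration 2: **.******.
position 5 holds *

*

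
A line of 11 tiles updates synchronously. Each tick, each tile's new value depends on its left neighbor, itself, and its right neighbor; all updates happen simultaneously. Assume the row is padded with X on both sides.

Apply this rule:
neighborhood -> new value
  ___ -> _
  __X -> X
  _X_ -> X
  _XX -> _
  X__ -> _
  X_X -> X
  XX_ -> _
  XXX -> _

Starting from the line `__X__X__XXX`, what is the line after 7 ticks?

_X___X___X_

_XX_XX_X___
X__X__XX__X
__XX_X___X_
_X__XX__XXX
XX_X___X___
__XX__XX__X
_X___X___X_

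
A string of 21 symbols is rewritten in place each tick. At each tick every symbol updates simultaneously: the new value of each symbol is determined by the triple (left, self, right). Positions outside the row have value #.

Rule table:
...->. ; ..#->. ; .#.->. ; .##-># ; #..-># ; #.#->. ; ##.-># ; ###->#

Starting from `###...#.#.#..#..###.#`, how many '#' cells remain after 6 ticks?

####.......#..#.###.#
#####.......#...###.#
######.......#..###.#
#######.......#.###.#
########........###.#
#########.......###.#
count of #: 13

13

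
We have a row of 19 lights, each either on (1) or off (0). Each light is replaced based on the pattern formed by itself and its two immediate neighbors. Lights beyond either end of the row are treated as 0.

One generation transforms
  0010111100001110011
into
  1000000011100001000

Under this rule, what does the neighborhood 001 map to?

At position 1 the neighborhood is 001; the next row has 0 there.

0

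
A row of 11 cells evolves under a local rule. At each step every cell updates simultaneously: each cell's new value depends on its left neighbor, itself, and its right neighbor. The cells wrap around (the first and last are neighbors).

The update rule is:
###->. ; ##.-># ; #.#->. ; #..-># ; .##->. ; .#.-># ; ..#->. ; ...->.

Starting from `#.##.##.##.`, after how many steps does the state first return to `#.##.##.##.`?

22

#..#..#..#.
##.##.##.#.
.#..#..#.#.
.##.##.#.##
..#..#.#..#
#.##.#.##.#
#..#.#..#..
##.#.##.##.
.#.#..#..#.
.#.##.##.##
.#..#..#..#
.##.##.##.#
..#..#..#.#
#.##.##.#.#
#..#..#.#..
##.##.#.##.
.#..#.#..#.
.##.#.##.##
..#.#..#..#
#.#.##.##.#
#.#..#..#..
#.##.##.##.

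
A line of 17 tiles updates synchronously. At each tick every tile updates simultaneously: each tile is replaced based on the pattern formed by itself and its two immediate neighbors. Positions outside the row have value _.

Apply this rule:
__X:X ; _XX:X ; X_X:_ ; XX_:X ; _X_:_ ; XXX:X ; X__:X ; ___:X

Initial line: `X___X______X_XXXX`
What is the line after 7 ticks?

XXXX_XXXXXXXXXXXX

_XXX_XXXXXX__XXXX
XXXX_XXXXXXXXXXXX
XXXX_XXXXXXXXXXXX  (fixed point — unchanged through tick 7)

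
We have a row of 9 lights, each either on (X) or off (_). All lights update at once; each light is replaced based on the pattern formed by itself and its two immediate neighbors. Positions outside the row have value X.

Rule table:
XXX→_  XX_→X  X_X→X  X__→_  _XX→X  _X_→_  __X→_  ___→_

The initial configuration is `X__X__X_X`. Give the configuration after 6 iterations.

X_______X

X______XX
X______X_
X_______X
X_______X  (fixed point — unchanged through iteration 6)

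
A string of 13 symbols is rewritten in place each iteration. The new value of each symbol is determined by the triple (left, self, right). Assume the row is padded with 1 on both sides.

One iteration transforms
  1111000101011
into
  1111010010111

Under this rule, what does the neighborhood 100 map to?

At position 4 the neighborhood is 100; the next row has 0 there.

0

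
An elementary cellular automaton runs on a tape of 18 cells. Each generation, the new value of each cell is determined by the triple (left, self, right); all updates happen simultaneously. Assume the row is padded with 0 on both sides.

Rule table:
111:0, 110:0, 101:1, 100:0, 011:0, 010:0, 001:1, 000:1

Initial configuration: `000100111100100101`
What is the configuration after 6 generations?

000000100111001001

111001000001001010
000010011110010100
111100100000101001
000001001111010010
111110010000100100
000000100111001001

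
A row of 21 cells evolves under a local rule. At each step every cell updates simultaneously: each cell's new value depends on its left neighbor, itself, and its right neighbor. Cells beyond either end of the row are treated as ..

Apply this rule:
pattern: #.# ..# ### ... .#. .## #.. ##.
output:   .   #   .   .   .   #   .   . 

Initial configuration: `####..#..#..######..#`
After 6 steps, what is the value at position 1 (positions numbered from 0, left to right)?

step 1: #....#..#..##......#.
step 2: ....#..#..##......#..
step 3: ...#..#..##......#...
step 4: ..#..#..##......#....
step 5: .#..#..##......#.....
step 6: #..#..##......#......
position 1 holds .

.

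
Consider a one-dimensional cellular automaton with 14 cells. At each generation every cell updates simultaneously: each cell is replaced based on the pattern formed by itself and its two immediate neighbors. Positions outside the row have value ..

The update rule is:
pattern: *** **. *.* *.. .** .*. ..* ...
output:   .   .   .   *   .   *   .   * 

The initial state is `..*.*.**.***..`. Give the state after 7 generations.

.........*****

*.*.*.......**
*.*.*******...
*.*........***
*.********....
*.........****
*********.....
.........*****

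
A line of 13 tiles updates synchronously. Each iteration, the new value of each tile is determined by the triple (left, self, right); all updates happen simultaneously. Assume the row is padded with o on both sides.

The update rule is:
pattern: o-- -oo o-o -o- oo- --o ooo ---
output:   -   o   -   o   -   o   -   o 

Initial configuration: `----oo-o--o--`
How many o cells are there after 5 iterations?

-oooo--o-oo-o
-o----oo-o--o
-o-oooo--o-oo
-o-o----oo-o-
-o-o-oooo--o-
count of o: 7

7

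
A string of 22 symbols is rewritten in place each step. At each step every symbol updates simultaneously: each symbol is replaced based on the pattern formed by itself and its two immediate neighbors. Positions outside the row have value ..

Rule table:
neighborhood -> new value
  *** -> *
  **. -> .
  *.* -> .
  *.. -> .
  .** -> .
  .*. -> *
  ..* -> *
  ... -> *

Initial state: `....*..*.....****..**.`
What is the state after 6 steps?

*.*.*.**.**.******....

step 1: *****.**.****.**..*...
step 2: .***......**.....**.**
step 3: *.*..*****...****.....
step 4: *.*.*.***..**.**..****
step 5: *.*.*..*..*......*.**.
step 6: *.*.*.**.**.******....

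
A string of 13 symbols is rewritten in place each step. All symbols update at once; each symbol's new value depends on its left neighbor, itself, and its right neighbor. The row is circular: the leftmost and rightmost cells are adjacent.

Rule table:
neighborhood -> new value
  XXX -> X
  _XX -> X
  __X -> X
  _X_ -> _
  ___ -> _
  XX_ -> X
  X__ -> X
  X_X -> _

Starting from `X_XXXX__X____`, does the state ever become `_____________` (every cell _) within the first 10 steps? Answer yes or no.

no

step 1: __XXXXXX_X__X
step 2: XXXXXXXX__XX_
step 3: XXXXXXXXXXXX_
step 4: XXXXXXXXXXXX_  (fixed point — unchanged through step 10)
step 10 is XXXXXXXXXXXX_, still not uniform _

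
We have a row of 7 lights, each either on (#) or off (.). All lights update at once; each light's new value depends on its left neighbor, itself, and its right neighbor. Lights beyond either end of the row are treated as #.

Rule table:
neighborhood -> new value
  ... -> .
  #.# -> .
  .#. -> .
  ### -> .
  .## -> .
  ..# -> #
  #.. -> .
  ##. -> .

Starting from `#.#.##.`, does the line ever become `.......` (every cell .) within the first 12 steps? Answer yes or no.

yes

.......
all cells are . at step 1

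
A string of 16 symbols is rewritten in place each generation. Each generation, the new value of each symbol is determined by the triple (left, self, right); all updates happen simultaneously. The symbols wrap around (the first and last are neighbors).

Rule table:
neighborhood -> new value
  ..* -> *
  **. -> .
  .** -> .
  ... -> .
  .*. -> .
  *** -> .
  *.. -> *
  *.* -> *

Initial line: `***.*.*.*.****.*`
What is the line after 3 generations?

**.*.*.*.*.**.*.

generation 1: ...*.*.*.*....*.
generation 2: ..*.*.*.*.*..*.*
generation 3: **.*.*.*.*.**.*.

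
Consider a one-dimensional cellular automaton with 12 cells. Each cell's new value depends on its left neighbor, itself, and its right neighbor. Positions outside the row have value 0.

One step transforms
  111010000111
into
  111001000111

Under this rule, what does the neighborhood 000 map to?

0

At position 6 the neighborhood is 000; the next row has 0 there.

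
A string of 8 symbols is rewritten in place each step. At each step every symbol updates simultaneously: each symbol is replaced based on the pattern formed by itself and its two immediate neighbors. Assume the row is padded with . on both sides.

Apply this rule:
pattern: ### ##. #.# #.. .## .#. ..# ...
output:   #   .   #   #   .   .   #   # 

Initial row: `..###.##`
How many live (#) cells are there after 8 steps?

step 1: ##.#.#..
step 2: ..#.#.##
step 3: ##.#.#..  (repeats step 1; period 2)
step 8: ..#.#.##
count of #: 4

4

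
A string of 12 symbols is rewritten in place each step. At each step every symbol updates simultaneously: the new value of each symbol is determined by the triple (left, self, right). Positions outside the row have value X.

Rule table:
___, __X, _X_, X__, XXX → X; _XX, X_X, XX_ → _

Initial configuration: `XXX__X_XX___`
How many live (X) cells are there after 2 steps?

XX_XXX___XXX
X___X_XXX_XX
count of X: 7

7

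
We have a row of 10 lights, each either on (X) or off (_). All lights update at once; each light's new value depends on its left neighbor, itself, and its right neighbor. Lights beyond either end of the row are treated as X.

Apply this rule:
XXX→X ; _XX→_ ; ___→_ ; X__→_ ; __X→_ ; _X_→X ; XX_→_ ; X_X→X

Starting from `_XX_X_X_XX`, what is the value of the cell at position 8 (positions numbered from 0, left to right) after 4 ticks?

X__XXXXX_X
____XXX_X_
_____X_XXX
_____XX_XX
position 8 holds X

X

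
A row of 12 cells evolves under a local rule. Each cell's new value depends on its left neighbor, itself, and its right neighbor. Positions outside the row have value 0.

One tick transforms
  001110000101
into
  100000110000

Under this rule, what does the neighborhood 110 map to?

0

At position 4 the neighborhood is 110; the next row has 0 there.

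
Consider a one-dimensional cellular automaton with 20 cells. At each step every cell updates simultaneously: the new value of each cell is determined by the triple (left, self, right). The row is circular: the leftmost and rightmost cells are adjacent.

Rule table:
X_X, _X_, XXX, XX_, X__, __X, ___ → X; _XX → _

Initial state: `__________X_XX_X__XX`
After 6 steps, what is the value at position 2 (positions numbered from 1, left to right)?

step 1: XXXXXXXXXXXX_XXXXX_X
step 2: XXXXXXXXXXXXX_XXXXX_
step 3: _XXXXXXXXXXXXX_XXXXX
step 4: X_XXXXXXXXXXXXX_XXXX
step 5: XX_XXXXXXXXXXXXX_XXX
step 6: XXX_XXXXXXXXXXXXX_XX
position 2 holds X

X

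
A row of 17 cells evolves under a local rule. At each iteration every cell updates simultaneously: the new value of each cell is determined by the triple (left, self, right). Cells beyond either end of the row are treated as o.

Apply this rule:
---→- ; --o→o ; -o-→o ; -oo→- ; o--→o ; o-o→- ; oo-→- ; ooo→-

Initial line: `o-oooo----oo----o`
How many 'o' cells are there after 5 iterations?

------o--o--o--o-
o----ooooooooooo-
-o--o------------
-ooooo----------o
------o--------o-
count of o: 2

2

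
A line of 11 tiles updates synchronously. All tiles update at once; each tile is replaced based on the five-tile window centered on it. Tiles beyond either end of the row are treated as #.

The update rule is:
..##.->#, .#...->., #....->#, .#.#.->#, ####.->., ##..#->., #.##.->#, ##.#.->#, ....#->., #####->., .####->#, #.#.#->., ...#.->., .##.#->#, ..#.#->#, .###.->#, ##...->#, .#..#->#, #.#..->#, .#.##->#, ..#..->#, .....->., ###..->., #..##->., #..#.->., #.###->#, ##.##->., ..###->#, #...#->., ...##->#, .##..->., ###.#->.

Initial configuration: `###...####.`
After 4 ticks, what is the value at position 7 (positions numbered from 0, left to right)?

...#.###...
#..####.#.#
...##..#.##
#.##...####
position 7 holds #

#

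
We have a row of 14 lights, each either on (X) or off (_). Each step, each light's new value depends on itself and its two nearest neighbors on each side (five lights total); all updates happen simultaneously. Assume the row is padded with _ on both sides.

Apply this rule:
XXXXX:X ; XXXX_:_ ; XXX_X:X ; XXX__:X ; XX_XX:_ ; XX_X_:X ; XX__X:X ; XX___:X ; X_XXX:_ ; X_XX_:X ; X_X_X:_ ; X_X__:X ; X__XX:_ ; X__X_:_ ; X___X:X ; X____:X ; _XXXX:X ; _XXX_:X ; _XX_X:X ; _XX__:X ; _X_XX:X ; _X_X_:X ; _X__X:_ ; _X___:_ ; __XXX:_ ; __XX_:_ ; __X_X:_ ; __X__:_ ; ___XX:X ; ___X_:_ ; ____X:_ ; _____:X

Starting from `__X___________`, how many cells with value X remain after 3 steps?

10

____XXXXXXXXXX
XX_X_XXXXXXX_X
_XX_X_XXXX_XXX
count of X: 10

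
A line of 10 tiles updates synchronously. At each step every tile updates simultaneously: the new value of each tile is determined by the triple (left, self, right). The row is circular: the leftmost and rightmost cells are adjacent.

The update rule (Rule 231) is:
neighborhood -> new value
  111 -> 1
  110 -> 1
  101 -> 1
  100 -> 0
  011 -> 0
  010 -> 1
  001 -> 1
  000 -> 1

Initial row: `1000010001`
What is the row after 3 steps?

1110111101

1011110110
1101111011
1110111101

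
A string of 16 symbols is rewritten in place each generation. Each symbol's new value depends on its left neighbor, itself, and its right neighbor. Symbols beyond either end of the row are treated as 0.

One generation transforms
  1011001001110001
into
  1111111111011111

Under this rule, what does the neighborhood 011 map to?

At position 2 the neighborhood is 011; the next row has 1 there.

1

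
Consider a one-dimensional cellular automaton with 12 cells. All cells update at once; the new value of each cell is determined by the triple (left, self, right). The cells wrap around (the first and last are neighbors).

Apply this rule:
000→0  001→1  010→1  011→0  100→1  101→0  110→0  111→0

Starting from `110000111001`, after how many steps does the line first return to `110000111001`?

001001000110
011111101001
000000001111
100000010000
110000111001

5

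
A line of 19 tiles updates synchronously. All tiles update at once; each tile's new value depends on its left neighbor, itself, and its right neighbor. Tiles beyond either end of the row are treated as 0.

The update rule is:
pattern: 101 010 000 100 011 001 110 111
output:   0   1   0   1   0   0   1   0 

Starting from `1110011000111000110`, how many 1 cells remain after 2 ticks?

7

tick 1: 0011001100001100011
tick 2: 0001100110000110001
count of 1: 7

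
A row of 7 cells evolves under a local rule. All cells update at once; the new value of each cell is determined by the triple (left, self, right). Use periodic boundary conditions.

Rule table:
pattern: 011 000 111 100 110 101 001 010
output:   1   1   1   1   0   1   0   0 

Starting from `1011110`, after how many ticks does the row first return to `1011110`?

tick 1: 0111101
tick 2: 1111010
tick 3: 1110101
tick 4: 1101011
tick 5: 1010111
tick 6: 0101111
tick 7: 1011110

7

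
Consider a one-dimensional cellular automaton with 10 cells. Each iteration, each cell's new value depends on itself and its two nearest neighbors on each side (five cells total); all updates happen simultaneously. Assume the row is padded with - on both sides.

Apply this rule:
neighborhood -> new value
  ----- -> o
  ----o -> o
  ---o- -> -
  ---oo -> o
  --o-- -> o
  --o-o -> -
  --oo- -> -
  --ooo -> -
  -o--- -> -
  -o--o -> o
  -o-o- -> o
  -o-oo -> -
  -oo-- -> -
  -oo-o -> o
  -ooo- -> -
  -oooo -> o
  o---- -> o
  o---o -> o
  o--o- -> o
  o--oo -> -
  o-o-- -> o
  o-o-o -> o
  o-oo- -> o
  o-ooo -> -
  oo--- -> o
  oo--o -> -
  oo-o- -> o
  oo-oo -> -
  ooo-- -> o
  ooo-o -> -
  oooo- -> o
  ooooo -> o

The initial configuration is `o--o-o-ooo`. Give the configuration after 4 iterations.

--oooo-ooo

ooo-oo---o
----o-oo-o
ooo---oooo
--oooo-ooo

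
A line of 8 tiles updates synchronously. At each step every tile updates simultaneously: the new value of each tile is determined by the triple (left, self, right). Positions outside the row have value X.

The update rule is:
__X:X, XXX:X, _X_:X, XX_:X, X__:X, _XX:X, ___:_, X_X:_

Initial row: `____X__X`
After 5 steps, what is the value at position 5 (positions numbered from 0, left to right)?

X

X__XXXXX
XXXXXXXX
XXXXXXXX  (fixed point — unchanged through step 5)
position 5 holds X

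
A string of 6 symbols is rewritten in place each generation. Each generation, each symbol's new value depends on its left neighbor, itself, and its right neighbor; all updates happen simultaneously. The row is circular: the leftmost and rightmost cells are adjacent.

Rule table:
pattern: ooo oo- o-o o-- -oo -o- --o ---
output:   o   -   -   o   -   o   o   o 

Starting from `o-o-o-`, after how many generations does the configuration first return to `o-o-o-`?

o-o-o-

1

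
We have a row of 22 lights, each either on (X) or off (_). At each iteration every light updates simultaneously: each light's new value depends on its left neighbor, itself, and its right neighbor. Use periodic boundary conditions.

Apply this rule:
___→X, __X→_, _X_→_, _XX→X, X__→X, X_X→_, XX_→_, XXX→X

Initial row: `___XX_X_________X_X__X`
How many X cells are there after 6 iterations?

14

XX_X___XXXXXXXX____X__
X___XX_XXXXXXX_XXX__X_
_XX_X__XXXXXX__XX_X___
_X___X_XXXXX_X_X___XXX
__XX___XXXX_____XX_XX_
X_X_XX_XXX_XXXX_X__X_X
count of X: 14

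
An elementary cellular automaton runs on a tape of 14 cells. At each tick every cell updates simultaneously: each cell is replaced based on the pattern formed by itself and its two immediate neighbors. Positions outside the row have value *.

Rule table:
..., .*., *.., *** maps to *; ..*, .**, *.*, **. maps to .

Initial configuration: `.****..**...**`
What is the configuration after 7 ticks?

*.*.**..***.*.

tick 1: ..**.*...**..*
tick 2: *....***...*..
tick 3: .***..*.**.**.
tick 4: ..*.*.*.......
tick 5: *.*.*.*******.
tick 6: ..*.*..*****..
tick 7: *.*.**..***.*.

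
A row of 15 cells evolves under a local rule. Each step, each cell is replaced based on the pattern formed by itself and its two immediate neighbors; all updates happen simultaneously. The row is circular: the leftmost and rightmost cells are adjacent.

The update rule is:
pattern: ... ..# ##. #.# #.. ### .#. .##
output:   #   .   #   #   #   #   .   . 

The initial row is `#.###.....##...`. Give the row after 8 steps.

#..###..#.#####

.#.######..###.
..#.######..###
#..#.######..##
##..#.######..#
###..#.######..
.###..#.######.
..###..#.######
#..###..#.#####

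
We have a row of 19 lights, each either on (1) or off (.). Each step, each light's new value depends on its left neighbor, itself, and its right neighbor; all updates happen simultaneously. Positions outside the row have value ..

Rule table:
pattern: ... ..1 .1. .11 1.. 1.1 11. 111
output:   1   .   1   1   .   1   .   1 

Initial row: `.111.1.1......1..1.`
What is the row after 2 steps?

.1.1111.1111.11..1.

step 1: .11.1111.1111.1..1.
step 2: .1.1111.1111.11..1.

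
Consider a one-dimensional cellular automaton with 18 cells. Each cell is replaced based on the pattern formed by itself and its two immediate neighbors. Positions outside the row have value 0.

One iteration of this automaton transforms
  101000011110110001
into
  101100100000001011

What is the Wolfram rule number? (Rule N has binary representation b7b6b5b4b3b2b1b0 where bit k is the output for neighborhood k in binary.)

22

position 8: 111 → 0  (bit 7 = 0)
position 10: 110 → 0  (bit 6 = 0)
position 1: 101 → 0  (bit 5 = 0)
position 3: 100 → 1  (bit 4 = 1)
position 7: 011 → 0  (bit 3 = 0)
position 0: 010 → 1  (bit 2 = 1)
position 6: 001 → 1  (bit 1 = 1)
position 4: 000 → 0  (bit 0 = 0)
bits b7..b0 = 00010110 = 22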